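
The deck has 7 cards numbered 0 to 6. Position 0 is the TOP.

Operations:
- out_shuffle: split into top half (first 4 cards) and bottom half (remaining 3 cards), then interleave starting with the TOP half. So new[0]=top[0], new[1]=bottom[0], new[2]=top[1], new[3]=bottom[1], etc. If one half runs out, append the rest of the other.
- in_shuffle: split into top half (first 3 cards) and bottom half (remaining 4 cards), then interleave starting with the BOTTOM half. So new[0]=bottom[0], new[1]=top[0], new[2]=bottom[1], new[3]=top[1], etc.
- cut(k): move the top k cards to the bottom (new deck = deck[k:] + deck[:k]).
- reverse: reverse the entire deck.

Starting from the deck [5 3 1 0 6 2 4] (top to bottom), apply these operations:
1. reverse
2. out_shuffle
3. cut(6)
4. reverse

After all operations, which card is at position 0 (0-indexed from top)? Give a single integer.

After op 1 (reverse): [4 2 6 0 1 3 5]
After op 2 (out_shuffle): [4 1 2 3 6 5 0]
After op 3 (cut(6)): [0 4 1 2 3 6 5]
After op 4 (reverse): [5 6 3 2 1 4 0]
Position 0: card 5.

Answer: 5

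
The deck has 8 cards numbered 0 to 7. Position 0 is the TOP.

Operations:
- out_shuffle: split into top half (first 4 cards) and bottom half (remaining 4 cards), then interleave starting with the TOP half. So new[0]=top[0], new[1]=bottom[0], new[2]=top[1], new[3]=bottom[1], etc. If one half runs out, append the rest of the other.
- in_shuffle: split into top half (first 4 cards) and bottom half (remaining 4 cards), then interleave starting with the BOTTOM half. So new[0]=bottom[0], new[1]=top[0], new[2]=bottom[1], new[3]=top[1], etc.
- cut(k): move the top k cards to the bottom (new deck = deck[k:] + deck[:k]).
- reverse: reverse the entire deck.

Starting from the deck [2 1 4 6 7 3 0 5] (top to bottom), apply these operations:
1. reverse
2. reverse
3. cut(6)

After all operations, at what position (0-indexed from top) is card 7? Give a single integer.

After op 1 (reverse): [5 0 3 7 6 4 1 2]
After op 2 (reverse): [2 1 4 6 7 3 0 5]
After op 3 (cut(6)): [0 5 2 1 4 6 7 3]
Card 7 is at position 6.

Answer: 6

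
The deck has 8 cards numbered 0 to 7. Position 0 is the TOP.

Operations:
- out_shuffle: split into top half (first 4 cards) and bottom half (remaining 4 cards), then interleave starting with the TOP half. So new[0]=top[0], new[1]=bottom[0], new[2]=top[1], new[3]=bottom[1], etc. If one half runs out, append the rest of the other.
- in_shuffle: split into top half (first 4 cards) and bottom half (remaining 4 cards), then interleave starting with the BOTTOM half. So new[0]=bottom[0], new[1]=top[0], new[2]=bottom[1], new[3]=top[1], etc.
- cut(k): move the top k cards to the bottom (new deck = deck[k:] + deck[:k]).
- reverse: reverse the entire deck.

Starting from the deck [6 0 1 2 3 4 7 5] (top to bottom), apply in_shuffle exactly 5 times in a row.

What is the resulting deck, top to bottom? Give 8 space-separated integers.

After op 1 (in_shuffle): [3 6 4 0 7 1 5 2]
After op 2 (in_shuffle): [7 3 1 6 5 4 2 0]
After op 3 (in_shuffle): [5 7 4 3 2 1 0 6]
After op 4 (in_shuffle): [2 5 1 7 0 4 6 3]
After op 5 (in_shuffle): [0 2 4 5 6 1 3 7]

Answer: 0 2 4 5 6 1 3 7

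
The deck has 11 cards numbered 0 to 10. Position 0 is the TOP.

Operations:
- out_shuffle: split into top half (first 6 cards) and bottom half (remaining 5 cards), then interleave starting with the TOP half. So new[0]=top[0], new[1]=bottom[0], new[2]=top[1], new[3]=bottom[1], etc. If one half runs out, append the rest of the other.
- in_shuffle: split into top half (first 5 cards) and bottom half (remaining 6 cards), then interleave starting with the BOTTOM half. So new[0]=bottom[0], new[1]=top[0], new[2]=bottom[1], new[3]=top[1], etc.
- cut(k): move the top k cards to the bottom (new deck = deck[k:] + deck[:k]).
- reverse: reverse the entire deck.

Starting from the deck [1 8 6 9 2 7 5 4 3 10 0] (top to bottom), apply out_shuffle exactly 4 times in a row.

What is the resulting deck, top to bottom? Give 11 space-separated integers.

After op 1 (out_shuffle): [1 5 8 4 6 3 9 10 2 0 7]
After op 2 (out_shuffle): [1 9 5 10 8 2 4 0 6 7 3]
After op 3 (out_shuffle): [1 4 9 0 5 6 10 7 8 3 2]
After op 4 (out_shuffle): [1 10 4 7 9 8 0 3 5 2 6]

Answer: 1 10 4 7 9 8 0 3 5 2 6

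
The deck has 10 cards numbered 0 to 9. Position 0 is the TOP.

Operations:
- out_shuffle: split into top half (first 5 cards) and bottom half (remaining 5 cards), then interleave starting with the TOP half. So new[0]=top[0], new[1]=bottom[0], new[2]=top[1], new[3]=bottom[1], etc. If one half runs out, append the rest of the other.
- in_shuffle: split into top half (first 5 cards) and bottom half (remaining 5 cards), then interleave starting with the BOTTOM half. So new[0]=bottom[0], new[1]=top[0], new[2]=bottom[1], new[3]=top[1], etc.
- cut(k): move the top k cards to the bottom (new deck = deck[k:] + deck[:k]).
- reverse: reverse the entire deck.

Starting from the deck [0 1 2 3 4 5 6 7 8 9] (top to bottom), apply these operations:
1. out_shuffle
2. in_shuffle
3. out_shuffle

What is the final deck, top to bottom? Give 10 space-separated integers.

Answer: 7 1 0 4 3 6 5 9 8 2

Derivation:
After op 1 (out_shuffle): [0 5 1 6 2 7 3 8 4 9]
After op 2 (in_shuffle): [7 0 3 5 8 1 4 6 9 2]
After op 3 (out_shuffle): [7 1 0 4 3 6 5 9 8 2]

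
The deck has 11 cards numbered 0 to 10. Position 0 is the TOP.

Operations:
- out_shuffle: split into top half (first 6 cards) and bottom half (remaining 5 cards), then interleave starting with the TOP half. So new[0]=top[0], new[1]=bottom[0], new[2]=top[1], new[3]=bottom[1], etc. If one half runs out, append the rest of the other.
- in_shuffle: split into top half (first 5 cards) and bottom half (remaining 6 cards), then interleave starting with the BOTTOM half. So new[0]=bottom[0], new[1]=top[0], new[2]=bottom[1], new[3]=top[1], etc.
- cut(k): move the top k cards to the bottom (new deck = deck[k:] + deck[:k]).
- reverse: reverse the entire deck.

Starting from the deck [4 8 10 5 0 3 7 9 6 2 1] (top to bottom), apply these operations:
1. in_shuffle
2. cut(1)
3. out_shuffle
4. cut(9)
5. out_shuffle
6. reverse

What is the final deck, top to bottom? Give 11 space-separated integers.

After op 1 (in_shuffle): [3 4 7 8 9 10 6 5 2 0 1]
After op 2 (cut(1)): [4 7 8 9 10 6 5 2 0 1 3]
After op 3 (out_shuffle): [4 5 7 2 8 0 9 1 10 3 6]
After op 4 (cut(9)): [3 6 4 5 7 2 8 0 9 1 10]
After op 5 (out_shuffle): [3 8 6 0 4 9 5 1 7 10 2]
After op 6 (reverse): [2 10 7 1 5 9 4 0 6 8 3]

Answer: 2 10 7 1 5 9 4 0 6 8 3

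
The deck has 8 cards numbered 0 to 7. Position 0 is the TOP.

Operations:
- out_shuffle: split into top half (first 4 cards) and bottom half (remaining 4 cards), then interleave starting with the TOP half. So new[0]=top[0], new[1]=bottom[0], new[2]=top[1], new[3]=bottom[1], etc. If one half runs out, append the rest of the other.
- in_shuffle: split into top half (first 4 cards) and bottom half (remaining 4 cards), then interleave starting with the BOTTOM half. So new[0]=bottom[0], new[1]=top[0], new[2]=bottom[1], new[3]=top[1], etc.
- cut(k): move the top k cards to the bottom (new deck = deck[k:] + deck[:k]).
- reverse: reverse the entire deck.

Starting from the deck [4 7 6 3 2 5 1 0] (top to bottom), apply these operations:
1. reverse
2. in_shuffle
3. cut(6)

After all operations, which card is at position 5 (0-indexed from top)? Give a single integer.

After op 1 (reverse): [0 1 5 2 3 6 7 4]
After op 2 (in_shuffle): [3 0 6 1 7 5 4 2]
After op 3 (cut(6)): [4 2 3 0 6 1 7 5]
Position 5: card 1.

Answer: 1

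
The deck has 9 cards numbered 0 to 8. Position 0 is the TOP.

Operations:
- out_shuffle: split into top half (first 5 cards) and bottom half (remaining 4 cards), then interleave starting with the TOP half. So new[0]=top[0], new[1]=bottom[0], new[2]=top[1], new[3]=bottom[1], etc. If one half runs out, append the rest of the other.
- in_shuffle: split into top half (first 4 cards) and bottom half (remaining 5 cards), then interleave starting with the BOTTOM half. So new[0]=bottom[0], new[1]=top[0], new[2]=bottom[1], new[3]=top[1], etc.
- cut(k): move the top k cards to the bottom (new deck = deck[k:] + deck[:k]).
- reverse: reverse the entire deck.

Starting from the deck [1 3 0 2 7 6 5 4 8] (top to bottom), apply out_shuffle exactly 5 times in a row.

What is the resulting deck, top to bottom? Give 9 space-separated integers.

After op 1 (out_shuffle): [1 6 3 5 0 4 2 8 7]
After op 2 (out_shuffle): [1 4 6 2 3 8 5 7 0]
After op 3 (out_shuffle): [1 8 4 5 6 7 2 0 3]
After op 4 (out_shuffle): [1 7 8 2 4 0 5 3 6]
After op 5 (out_shuffle): [1 0 7 5 8 3 2 6 4]

Answer: 1 0 7 5 8 3 2 6 4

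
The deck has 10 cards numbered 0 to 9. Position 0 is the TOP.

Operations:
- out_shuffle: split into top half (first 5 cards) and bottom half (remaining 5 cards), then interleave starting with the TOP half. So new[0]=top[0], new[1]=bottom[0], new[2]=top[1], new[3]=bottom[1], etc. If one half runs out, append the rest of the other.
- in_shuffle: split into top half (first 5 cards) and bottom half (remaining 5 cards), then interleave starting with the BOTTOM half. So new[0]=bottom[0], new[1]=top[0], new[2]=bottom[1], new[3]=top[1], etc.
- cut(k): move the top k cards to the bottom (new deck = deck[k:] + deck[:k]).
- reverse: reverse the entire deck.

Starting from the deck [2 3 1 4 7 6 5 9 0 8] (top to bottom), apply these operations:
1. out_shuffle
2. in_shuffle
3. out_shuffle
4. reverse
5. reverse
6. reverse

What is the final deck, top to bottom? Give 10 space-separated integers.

Answer: 1 0 8 6 5 4 7 2 3 9

Derivation:
After op 1 (out_shuffle): [2 6 3 5 1 9 4 0 7 8]
After op 2 (in_shuffle): [9 2 4 6 0 3 7 5 8 1]
After op 3 (out_shuffle): [9 3 2 7 4 5 6 8 0 1]
After op 4 (reverse): [1 0 8 6 5 4 7 2 3 9]
After op 5 (reverse): [9 3 2 7 4 5 6 8 0 1]
After op 6 (reverse): [1 0 8 6 5 4 7 2 3 9]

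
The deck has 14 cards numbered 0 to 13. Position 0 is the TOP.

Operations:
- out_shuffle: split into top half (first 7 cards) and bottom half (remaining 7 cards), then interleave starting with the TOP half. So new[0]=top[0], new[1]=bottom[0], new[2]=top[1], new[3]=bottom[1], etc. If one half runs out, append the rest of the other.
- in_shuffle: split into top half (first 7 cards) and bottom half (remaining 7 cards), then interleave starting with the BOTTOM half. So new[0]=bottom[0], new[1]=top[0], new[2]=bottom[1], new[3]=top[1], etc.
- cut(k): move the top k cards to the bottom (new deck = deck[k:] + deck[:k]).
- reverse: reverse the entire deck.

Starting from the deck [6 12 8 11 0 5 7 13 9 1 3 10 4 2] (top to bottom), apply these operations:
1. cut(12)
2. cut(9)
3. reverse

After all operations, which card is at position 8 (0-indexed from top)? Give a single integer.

Answer: 4

Derivation:
After op 1 (cut(12)): [4 2 6 12 8 11 0 5 7 13 9 1 3 10]
After op 2 (cut(9)): [13 9 1 3 10 4 2 6 12 8 11 0 5 7]
After op 3 (reverse): [7 5 0 11 8 12 6 2 4 10 3 1 9 13]
Position 8: card 4.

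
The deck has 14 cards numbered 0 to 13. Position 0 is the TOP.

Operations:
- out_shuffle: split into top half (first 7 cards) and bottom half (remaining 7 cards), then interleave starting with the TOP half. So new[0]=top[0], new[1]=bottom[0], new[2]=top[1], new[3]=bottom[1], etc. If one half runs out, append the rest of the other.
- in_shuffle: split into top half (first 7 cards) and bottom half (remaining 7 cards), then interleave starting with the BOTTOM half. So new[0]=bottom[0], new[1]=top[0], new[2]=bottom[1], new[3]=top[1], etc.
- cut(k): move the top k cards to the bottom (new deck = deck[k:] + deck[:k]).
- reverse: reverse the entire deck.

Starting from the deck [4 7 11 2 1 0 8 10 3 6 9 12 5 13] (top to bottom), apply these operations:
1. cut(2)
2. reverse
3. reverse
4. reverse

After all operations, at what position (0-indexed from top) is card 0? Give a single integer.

Answer: 10

Derivation:
After op 1 (cut(2)): [11 2 1 0 8 10 3 6 9 12 5 13 4 7]
After op 2 (reverse): [7 4 13 5 12 9 6 3 10 8 0 1 2 11]
After op 3 (reverse): [11 2 1 0 8 10 3 6 9 12 5 13 4 7]
After op 4 (reverse): [7 4 13 5 12 9 6 3 10 8 0 1 2 11]
Card 0 is at position 10.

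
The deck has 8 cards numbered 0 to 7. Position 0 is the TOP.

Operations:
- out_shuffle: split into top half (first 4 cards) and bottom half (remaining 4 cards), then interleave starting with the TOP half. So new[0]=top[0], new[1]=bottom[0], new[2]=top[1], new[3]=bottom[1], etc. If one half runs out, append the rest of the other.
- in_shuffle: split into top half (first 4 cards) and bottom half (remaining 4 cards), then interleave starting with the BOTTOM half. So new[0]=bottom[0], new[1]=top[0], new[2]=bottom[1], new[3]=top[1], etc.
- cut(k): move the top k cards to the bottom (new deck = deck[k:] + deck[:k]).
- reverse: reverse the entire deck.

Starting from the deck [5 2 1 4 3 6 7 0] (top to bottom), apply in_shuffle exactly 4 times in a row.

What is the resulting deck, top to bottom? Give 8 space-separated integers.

Answer: 4 0 1 7 2 6 5 3

Derivation:
After op 1 (in_shuffle): [3 5 6 2 7 1 0 4]
After op 2 (in_shuffle): [7 3 1 5 0 6 4 2]
After op 3 (in_shuffle): [0 7 6 3 4 1 2 5]
After op 4 (in_shuffle): [4 0 1 7 2 6 5 3]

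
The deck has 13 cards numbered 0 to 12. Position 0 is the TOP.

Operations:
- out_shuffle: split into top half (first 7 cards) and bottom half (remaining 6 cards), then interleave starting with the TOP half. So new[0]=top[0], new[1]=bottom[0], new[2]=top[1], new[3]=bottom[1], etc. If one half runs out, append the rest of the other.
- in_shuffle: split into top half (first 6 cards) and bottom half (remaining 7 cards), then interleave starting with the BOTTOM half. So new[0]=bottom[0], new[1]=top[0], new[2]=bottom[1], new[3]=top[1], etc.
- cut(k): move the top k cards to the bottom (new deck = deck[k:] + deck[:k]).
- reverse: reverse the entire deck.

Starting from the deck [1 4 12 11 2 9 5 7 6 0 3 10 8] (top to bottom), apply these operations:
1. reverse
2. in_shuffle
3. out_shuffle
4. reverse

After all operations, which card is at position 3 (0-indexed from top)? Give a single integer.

Answer: 7

Derivation:
After op 1 (reverse): [8 10 3 0 6 7 5 9 2 11 12 4 1]
After op 2 (in_shuffle): [5 8 9 10 2 3 11 0 12 6 4 7 1]
After op 3 (out_shuffle): [5 0 8 12 9 6 10 4 2 7 3 1 11]
After op 4 (reverse): [11 1 3 7 2 4 10 6 9 12 8 0 5]
Position 3: card 7.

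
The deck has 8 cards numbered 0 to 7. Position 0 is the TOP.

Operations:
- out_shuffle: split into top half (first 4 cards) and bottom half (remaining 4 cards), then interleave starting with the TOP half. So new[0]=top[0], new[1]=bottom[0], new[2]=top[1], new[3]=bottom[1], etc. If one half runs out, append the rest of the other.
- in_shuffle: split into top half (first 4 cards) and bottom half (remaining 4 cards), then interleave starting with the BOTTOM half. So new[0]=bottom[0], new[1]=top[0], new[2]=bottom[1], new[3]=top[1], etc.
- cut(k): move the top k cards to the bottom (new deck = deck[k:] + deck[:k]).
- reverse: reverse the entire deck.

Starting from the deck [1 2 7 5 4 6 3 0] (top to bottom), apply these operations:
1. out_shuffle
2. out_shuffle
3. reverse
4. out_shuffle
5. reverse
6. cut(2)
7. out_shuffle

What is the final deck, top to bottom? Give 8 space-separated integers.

After op 1 (out_shuffle): [1 4 2 6 7 3 5 0]
After op 2 (out_shuffle): [1 7 4 3 2 5 6 0]
After op 3 (reverse): [0 6 5 2 3 4 7 1]
After op 4 (out_shuffle): [0 3 6 4 5 7 2 1]
After op 5 (reverse): [1 2 7 5 4 6 3 0]
After op 6 (cut(2)): [7 5 4 6 3 0 1 2]
After op 7 (out_shuffle): [7 3 5 0 4 1 6 2]

Answer: 7 3 5 0 4 1 6 2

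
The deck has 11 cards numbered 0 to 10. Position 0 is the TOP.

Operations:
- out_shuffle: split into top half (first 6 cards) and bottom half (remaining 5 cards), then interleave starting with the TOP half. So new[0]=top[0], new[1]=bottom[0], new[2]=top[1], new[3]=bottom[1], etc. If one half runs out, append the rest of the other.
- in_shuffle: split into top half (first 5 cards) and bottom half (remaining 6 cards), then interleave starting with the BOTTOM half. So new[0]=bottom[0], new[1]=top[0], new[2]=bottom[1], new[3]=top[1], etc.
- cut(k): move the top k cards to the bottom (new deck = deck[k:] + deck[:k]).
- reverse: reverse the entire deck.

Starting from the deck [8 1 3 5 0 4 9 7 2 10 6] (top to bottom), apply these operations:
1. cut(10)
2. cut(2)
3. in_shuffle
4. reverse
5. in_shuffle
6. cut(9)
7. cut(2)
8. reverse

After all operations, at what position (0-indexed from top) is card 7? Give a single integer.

Answer: 4

Derivation:
After op 1 (cut(10)): [6 8 1 3 5 0 4 9 7 2 10]
After op 2 (cut(2)): [1 3 5 0 4 9 7 2 10 6 8]
After op 3 (in_shuffle): [9 1 7 3 2 5 10 0 6 4 8]
After op 4 (reverse): [8 4 6 0 10 5 2 3 7 1 9]
After op 5 (in_shuffle): [5 8 2 4 3 6 7 0 1 10 9]
After op 6 (cut(9)): [10 9 5 8 2 4 3 6 7 0 1]
After op 7 (cut(2)): [5 8 2 4 3 6 7 0 1 10 9]
After op 8 (reverse): [9 10 1 0 7 6 3 4 2 8 5]
Card 7 is at position 4.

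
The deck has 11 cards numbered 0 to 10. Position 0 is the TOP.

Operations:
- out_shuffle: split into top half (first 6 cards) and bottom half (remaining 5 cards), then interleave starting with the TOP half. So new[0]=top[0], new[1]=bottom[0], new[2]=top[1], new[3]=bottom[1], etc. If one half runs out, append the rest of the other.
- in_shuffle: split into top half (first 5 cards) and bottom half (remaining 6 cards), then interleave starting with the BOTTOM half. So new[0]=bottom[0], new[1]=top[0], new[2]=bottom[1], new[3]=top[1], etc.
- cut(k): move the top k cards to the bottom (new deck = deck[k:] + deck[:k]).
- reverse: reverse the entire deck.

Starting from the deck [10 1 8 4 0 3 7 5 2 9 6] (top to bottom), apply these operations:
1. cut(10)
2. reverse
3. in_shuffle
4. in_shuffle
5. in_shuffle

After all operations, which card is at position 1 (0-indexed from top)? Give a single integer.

Answer: 5

Derivation:
After op 1 (cut(10)): [6 10 1 8 4 0 3 7 5 2 9]
After op 2 (reverse): [9 2 5 7 3 0 4 8 1 10 6]
After op 3 (in_shuffle): [0 9 4 2 8 5 1 7 10 3 6]
After op 4 (in_shuffle): [5 0 1 9 7 4 10 2 3 8 6]
After op 5 (in_shuffle): [4 5 10 0 2 1 3 9 8 7 6]
Position 1: card 5.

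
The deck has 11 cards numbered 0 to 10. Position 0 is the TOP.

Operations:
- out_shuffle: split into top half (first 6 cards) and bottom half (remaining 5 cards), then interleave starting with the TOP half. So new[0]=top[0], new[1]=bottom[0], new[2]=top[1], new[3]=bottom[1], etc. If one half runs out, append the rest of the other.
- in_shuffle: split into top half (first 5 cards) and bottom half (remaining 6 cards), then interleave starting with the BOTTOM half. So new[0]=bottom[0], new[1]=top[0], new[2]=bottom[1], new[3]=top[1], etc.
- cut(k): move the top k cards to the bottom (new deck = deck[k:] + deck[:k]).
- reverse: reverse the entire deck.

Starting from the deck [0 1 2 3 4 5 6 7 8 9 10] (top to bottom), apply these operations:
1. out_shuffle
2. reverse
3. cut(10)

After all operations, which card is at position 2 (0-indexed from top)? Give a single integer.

Answer: 10

Derivation:
After op 1 (out_shuffle): [0 6 1 7 2 8 3 9 4 10 5]
After op 2 (reverse): [5 10 4 9 3 8 2 7 1 6 0]
After op 3 (cut(10)): [0 5 10 4 9 3 8 2 7 1 6]
Position 2: card 10.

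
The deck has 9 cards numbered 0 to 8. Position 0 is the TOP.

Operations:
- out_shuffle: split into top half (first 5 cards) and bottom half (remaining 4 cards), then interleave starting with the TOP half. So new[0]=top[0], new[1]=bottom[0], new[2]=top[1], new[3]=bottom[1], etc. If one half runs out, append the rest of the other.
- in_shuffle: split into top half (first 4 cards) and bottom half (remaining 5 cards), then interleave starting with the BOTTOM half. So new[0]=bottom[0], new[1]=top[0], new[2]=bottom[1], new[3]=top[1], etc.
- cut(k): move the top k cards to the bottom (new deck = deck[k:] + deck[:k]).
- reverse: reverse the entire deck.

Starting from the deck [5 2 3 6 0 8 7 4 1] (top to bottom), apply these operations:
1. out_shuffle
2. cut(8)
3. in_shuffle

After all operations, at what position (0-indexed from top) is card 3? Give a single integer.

After op 1 (out_shuffle): [5 8 2 7 3 4 6 1 0]
After op 2 (cut(8)): [0 5 8 2 7 3 4 6 1]
After op 3 (in_shuffle): [7 0 3 5 4 8 6 2 1]
Card 3 is at position 2.

Answer: 2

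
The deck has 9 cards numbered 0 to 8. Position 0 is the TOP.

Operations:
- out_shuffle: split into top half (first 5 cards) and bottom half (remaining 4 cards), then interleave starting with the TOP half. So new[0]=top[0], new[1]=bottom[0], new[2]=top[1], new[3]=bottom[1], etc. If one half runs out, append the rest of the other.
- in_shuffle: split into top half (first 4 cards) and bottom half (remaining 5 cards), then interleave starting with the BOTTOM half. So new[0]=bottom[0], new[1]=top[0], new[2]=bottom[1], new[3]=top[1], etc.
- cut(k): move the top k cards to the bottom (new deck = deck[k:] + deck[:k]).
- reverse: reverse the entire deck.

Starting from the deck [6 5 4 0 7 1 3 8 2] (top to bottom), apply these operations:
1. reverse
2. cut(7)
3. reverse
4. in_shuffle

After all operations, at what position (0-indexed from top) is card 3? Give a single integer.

Answer: 0

Derivation:
After op 1 (reverse): [2 8 3 1 7 0 4 5 6]
After op 2 (cut(7)): [5 6 2 8 3 1 7 0 4]
After op 3 (reverse): [4 0 7 1 3 8 2 6 5]
After op 4 (in_shuffle): [3 4 8 0 2 7 6 1 5]
Card 3 is at position 0.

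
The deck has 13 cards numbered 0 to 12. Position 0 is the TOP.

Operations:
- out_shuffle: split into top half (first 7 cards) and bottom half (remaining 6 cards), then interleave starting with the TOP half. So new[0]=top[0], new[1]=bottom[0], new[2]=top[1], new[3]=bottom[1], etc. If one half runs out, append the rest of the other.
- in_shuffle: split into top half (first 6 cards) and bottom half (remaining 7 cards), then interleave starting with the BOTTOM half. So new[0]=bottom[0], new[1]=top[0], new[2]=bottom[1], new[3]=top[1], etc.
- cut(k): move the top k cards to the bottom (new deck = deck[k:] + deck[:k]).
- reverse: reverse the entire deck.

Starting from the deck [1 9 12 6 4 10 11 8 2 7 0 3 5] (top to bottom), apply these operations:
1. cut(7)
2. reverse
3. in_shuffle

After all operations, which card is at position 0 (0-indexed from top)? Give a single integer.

After op 1 (cut(7)): [8 2 7 0 3 5 1 9 12 6 4 10 11]
After op 2 (reverse): [11 10 4 6 12 9 1 5 3 0 7 2 8]
After op 3 (in_shuffle): [1 11 5 10 3 4 0 6 7 12 2 9 8]
Position 0: card 1.

Answer: 1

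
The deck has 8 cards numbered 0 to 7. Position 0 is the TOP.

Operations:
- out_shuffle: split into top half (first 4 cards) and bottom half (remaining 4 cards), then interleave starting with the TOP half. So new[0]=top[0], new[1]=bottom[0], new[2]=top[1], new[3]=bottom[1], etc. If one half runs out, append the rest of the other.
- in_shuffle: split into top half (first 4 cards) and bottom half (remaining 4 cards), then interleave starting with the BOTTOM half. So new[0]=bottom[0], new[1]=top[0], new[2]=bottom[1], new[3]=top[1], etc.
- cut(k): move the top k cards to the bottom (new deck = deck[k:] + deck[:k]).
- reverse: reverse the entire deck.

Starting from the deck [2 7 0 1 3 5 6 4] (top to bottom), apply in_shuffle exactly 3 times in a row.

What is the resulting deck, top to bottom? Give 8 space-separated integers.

Answer: 4 6 5 3 1 0 7 2

Derivation:
After op 1 (in_shuffle): [3 2 5 7 6 0 4 1]
After op 2 (in_shuffle): [6 3 0 2 4 5 1 7]
After op 3 (in_shuffle): [4 6 5 3 1 0 7 2]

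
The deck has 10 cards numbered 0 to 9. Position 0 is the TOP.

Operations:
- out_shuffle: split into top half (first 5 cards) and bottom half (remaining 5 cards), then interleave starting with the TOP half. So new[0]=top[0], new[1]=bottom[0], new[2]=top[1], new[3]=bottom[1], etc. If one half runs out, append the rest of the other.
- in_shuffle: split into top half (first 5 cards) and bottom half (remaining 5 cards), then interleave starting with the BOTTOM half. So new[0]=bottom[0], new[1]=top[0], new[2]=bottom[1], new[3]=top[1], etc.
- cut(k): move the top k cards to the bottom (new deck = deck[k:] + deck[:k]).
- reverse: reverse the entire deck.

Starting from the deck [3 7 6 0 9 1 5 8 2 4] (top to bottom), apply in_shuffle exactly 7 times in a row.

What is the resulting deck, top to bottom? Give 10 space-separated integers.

Answer: 8 9 7 4 5 0 3 2 1 6

Derivation:
After op 1 (in_shuffle): [1 3 5 7 8 6 2 0 4 9]
After op 2 (in_shuffle): [6 1 2 3 0 5 4 7 9 8]
After op 3 (in_shuffle): [5 6 4 1 7 2 9 3 8 0]
After op 4 (in_shuffle): [2 5 9 6 3 4 8 1 0 7]
After op 5 (in_shuffle): [4 2 8 5 1 9 0 6 7 3]
After op 6 (in_shuffle): [9 4 0 2 6 8 7 5 3 1]
After op 7 (in_shuffle): [8 9 7 4 5 0 3 2 1 6]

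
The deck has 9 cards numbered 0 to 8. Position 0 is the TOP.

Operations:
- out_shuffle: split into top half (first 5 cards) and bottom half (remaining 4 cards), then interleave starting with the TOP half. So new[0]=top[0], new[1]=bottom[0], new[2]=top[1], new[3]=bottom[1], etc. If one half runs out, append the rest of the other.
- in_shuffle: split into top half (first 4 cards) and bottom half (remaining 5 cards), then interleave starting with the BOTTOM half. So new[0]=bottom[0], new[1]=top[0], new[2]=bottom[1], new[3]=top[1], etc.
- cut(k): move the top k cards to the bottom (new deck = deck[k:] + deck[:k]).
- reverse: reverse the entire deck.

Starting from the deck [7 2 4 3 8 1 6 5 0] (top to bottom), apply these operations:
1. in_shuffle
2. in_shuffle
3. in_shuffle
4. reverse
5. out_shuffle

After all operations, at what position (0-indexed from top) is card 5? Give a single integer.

Answer: 7

Derivation:
After op 1 (in_shuffle): [8 7 1 2 6 4 5 3 0]
After op 2 (in_shuffle): [6 8 4 7 5 1 3 2 0]
After op 3 (in_shuffle): [5 6 1 8 3 4 2 7 0]
After op 4 (reverse): [0 7 2 4 3 8 1 6 5]
After op 5 (out_shuffle): [0 8 7 1 2 6 4 5 3]
Card 5 is at position 7.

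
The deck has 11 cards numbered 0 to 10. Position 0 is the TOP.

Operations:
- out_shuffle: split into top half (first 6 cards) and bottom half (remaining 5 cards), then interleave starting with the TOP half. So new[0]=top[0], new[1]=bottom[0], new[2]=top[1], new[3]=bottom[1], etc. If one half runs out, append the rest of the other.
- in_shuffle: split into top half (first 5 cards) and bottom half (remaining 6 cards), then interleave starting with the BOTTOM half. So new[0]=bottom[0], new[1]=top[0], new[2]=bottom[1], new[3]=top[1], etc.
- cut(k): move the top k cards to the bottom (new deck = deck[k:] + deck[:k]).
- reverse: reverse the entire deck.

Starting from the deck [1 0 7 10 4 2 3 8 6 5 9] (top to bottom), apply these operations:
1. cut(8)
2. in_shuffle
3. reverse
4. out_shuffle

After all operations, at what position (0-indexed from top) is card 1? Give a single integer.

Answer: 6

Derivation:
After op 1 (cut(8)): [6 5 9 1 0 7 10 4 2 3 8]
After op 2 (in_shuffle): [7 6 10 5 4 9 2 1 3 0 8]
After op 3 (reverse): [8 0 3 1 2 9 4 5 10 6 7]
After op 4 (out_shuffle): [8 4 0 5 3 10 1 6 2 7 9]
Card 1 is at position 6.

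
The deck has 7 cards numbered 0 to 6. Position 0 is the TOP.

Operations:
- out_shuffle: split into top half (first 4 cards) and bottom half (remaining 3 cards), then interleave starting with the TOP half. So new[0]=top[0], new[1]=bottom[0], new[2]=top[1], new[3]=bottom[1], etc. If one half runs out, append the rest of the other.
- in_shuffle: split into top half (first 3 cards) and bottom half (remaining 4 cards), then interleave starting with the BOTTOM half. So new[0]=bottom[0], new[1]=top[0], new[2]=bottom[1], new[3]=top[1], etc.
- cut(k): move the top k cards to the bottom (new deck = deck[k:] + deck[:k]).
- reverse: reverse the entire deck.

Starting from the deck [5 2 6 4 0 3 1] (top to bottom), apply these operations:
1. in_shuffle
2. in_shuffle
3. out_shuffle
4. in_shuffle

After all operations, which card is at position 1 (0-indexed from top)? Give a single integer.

Answer: 2

Derivation:
After op 1 (in_shuffle): [4 5 0 2 3 6 1]
After op 2 (in_shuffle): [2 4 3 5 6 0 1]
After op 3 (out_shuffle): [2 6 4 0 3 1 5]
After op 4 (in_shuffle): [0 2 3 6 1 4 5]
Position 1: card 2.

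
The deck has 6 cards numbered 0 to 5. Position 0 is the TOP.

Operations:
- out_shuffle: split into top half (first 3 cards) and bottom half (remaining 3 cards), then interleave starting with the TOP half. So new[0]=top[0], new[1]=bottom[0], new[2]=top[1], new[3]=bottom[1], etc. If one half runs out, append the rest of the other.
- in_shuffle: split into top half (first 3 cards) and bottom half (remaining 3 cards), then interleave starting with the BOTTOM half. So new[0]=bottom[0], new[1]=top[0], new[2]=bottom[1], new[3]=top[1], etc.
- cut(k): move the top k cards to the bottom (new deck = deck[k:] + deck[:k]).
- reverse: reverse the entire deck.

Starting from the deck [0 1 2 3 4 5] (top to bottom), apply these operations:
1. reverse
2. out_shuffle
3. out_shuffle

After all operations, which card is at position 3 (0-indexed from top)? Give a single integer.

After op 1 (reverse): [5 4 3 2 1 0]
After op 2 (out_shuffle): [5 2 4 1 3 0]
After op 3 (out_shuffle): [5 1 2 3 4 0]
Position 3: card 3.

Answer: 3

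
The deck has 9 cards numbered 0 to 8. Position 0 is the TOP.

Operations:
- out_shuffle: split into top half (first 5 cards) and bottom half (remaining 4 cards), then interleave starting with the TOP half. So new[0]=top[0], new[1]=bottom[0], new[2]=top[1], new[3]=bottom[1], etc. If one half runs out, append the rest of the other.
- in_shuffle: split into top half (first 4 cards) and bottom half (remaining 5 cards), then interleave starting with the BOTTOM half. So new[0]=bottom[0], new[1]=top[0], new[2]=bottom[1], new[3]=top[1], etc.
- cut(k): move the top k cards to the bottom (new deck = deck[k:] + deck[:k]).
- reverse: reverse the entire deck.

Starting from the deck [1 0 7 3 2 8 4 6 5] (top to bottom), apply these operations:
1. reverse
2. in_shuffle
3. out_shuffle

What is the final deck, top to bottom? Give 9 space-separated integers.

After op 1 (reverse): [5 6 4 8 2 3 7 0 1]
After op 2 (in_shuffle): [2 5 3 6 7 4 0 8 1]
After op 3 (out_shuffle): [2 4 5 0 3 8 6 1 7]

Answer: 2 4 5 0 3 8 6 1 7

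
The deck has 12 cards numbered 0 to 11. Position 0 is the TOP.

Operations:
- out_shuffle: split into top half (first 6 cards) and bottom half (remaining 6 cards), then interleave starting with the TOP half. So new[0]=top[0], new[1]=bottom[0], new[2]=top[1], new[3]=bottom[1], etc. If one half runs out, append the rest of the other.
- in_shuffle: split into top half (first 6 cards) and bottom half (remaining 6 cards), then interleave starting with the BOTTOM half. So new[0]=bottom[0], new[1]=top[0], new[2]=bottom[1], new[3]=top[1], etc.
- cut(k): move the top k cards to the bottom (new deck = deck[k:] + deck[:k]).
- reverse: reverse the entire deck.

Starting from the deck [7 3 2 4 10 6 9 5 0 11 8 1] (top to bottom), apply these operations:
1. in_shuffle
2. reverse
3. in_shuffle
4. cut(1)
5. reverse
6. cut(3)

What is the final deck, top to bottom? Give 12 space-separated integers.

After op 1 (in_shuffle): [9 7 5 3 0 2 11 4 8 10 1 6]
After op 2 (reverse): [6 1 10 8 4 11 2 0 3 5 7 9]
After op 3 (in_shuffle): [2 6 0 1 3 10 5 8 7 4 9 11]
After op 4 (cut(1)): [6 0 1 3 10 5 8 7 4 9 11 2]
After op 5 (reverse): [2 11 9 4 7 8 5 10 3 1 0 6]
After op 6 (cut(3)): [4 7 8 5 10 3 1 0 6 2 11 9]

Answer: 4 7 8 5 10 3 1 0 6 2 11 9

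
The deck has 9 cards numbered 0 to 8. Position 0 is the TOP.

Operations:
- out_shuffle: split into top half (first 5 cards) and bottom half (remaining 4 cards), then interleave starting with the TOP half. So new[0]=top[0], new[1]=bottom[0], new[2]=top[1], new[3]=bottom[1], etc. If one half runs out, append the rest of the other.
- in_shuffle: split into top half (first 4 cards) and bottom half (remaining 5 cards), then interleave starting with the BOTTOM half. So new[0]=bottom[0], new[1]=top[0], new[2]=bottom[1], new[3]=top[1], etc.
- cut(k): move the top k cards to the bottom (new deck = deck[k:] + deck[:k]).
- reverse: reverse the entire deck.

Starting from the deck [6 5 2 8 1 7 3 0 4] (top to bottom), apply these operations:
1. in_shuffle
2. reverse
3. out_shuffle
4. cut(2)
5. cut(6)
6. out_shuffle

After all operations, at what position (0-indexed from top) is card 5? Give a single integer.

After op 1 (in_shuffle): [1 6 7 5 3 2 0 8 4]
After op 2 (reverse): [4 8 0 2 3 5 7 6 1]
After op 3 (out_shuffle): [4 5 8 7 0 6 2 1 3]
After op 4 (cut(2)): [8 7 0 6 2 1 3 4 5]
After op 5 (cut(6)): [3 4 5 8 7 0 6 2 1]
After op 6 (out_shuffle): [3 0 4 6 5 2 8 1 7]
Card 5 is at position 4.

Answer: 4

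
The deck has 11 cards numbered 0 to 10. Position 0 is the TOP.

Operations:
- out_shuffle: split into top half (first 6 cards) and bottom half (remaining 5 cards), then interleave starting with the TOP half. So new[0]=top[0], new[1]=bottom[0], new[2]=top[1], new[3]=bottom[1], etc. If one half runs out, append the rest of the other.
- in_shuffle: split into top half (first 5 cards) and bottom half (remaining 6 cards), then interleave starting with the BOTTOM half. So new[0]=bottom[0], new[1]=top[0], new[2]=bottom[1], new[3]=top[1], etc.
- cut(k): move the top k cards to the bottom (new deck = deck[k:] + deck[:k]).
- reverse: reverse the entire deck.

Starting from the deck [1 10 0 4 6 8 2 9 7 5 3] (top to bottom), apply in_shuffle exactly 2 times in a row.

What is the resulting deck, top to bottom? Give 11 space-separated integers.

After op 1 (in_shuffle): [8 1 2 10 9 0 7 4 5 6 3]
After op 2 (in_shuffle): [0 8 7 1 4 2 5 10 6 9 3]

Answer: 0 8 7 1 4 2 5 10 6 9 3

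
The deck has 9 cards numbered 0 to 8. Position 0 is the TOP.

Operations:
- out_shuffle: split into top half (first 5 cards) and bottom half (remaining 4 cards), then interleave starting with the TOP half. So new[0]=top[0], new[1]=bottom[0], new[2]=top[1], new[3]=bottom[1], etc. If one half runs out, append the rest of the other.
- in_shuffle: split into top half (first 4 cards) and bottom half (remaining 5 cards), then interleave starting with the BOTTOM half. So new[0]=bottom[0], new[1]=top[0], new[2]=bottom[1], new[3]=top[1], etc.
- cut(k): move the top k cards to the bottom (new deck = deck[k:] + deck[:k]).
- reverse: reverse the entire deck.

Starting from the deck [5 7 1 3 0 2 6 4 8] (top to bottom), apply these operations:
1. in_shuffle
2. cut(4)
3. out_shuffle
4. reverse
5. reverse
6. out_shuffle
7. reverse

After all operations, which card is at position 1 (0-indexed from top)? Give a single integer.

After op 1 (in_shuffle): [0 5 2 7 6 1 4 3 8]
After op 2 (cut(4)): [6 1 4 3 8 0 5 2 7]
After op 3 (out_shuffle): [6 0 1 5 4 2 3 7 8]
After op 4 (reverse): [8 7 3 2 4 5 1 0 6]
After op 5 (reverse): [6 0 1 5 4 2 3 7 8]
After op 6 (out_shuffle): [6 2 0 3 1 7 5 8 4]
After op 7 (reverse): [4 8 5 7 1 3 0 2 6]
Position 1: card 8.

Answer: 8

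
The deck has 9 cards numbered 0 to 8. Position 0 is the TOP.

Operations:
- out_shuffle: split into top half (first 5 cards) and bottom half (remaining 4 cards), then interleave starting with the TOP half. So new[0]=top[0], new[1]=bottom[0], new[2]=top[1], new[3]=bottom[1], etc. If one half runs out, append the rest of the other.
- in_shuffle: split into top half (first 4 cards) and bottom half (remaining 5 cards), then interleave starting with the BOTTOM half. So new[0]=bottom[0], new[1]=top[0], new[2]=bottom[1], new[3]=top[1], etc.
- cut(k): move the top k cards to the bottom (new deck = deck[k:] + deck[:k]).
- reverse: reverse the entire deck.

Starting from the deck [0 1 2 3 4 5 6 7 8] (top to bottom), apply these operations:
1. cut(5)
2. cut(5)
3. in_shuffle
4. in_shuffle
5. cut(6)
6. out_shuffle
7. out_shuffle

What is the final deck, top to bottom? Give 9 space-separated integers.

After op 1 (cut(5)): [5 6 7 8 0 1 2 3 4]
After op 2 (cut(5)): [1 2 3 4 5 6 7 8 0]
After op 3 (in_shuffle): [5 1 6 2 7 3 8 4 0]
After op 4 (in_shuffle): [7 5 3 1 8 6 4 2 0]
After op 5 (cut(6)): [4 2 0 7 5 3 1 8 6]
After op 6 (out_shuffle): [4 3 2 1 0 8 7 6 5]
After op 7 (out_shuffle): [4 8 3 7 2 6 1 5 0]

Answer: 4 8 3 7 2 6 1 5 0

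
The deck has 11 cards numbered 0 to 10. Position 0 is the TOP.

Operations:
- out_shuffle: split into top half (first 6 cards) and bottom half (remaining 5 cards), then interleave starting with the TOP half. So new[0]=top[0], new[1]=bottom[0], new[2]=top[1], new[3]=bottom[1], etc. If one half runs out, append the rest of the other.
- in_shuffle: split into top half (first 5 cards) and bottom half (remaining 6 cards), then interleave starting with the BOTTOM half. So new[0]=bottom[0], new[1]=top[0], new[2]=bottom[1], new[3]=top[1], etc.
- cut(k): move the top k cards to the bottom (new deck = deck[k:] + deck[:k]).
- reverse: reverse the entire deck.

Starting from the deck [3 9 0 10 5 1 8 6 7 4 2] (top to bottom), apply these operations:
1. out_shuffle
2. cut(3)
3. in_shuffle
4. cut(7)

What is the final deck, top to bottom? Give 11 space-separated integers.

Answer: 10 8 4 9 5 6 2 0 1 7 3

Derivation:
After op 1 (out_shuffle): [3 8 9 6 0 7 10 4 5 2 1]
After op 2 (cut(3)): [6 0 7 10 4 5 2 1 3 8 9]
After op 3 (in_shuffle): [5 6 2 0 1 7 3 10 8 4 9]
After op 4 (cut(7)): [10 8 4 9 5 6 2 0 1 7 3]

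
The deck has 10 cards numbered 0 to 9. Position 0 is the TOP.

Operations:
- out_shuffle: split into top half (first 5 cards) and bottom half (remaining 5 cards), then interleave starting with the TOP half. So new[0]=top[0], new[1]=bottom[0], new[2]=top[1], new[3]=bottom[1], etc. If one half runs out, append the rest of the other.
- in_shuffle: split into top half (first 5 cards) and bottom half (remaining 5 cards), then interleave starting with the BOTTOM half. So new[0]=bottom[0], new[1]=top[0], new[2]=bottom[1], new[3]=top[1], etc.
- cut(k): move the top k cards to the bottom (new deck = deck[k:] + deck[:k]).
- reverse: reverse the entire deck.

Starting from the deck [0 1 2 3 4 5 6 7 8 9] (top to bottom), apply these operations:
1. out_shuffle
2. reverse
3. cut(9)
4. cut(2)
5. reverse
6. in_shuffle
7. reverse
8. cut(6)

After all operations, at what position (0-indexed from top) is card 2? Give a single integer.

After op 1 (out_shuffle): [0 5 1 6 2 7 3 8 4 9]
After op 2 (reverse): [9 4 8 3 7 2 6 1 5 0]
After op 3 (cut(9)): [0 9 4 8 3 7 2 6 1 5]
After op 4 (cut(2)): [4 8 3 7 2 6 1 5 0 9]
After op 5 (reverse): [9 0 5 1 6 2 7 3 8 4]
After op 6 (in_shuffle): [2 9 7 0 3 5 8 1 4 6]
After op 7 (reverse): [6 4 1 8 5 3 0 7 9 2]
After op 8 (cut(6)): [0 7 9 2 6 4 1 8 5 3]
Card 2 is at position 3.

Answer: 3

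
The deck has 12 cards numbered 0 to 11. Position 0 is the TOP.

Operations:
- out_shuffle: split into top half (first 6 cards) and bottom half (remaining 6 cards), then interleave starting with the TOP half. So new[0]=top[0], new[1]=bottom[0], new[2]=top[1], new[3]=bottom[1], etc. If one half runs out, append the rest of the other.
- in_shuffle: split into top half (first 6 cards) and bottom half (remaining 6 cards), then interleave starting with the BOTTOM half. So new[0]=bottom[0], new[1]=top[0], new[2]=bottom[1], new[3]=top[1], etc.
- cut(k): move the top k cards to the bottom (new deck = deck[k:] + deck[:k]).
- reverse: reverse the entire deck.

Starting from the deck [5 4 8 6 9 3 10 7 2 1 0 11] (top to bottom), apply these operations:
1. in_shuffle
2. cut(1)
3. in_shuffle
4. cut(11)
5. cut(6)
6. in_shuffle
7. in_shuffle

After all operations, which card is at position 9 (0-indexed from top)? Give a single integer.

Answer: 5

Derivation:
After op 1 (in_shuffle): [10 5 7 4 2 8 1 6 0 9 11 3]
After op 2 (cut(1)): [5 7 4 2 8 1 6 0 9 11 3 10]
After op 3 (in_shuffle): [6 5 0 7 9 4 11 2 3 8 10 1]
After op 4 (cut(11)): [1 6 5 0 7 9 4 11 2 3 8 10]
After op 5 (cut(6)): [4 11 2 3 8 10 1 6 5 0 7 9]
After op 6 (in_shuffle): [1 4 6 11 5 2 0 3 7 8 9 10]
After op 7 (in_shuffle): [0 1 3 4 7 6 8 11 9 5 10 2]
Position 9: card 5.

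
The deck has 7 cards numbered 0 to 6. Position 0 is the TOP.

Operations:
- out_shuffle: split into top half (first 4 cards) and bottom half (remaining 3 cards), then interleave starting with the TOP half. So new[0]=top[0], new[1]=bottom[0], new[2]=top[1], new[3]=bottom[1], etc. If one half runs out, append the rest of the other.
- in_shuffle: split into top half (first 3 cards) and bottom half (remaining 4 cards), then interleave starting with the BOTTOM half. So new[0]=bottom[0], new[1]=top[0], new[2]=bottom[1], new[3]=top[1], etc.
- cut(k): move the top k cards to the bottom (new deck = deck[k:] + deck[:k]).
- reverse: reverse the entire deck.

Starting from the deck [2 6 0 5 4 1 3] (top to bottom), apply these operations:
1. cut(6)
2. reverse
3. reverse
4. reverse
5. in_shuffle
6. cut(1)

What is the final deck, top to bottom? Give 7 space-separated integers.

Answer: 1 6 4 2 5 3 0

Derivation:
After op 1 (cut(6)): [3 2 6 0 5 4 1]
After op 2 (reverse): [1 4 5 0 6 2 3]
After op 3 (reverse): [3 2 6 0 5 4 1]
After op 4 (reverse): [1 4 5 0 6 2 3]
After op 5 (in_shuffle): [0 1 6 4 2 5 3]
After op 6 (cut(1)): [1 6 4 2 5 3 0]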